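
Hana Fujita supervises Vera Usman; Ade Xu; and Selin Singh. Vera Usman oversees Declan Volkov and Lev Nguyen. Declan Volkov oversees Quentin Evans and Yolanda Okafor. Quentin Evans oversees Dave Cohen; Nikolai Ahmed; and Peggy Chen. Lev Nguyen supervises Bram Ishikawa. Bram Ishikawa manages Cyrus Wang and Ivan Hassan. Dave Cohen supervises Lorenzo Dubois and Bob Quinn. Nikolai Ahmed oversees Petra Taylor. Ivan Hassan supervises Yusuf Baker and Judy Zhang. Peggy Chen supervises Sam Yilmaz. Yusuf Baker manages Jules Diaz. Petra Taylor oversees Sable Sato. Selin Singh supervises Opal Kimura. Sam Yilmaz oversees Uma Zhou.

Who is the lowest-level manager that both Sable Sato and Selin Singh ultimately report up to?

Sable Sato's chain of managers is Petra Taylor, Nikolai Ahmed, Quentin Evans, Declan Volkov, Vera Usman, Hana Fujita. Selin Singh's chain of managers is Hana Fujita. The first manager that appears in both chains is Hana Fujita.

Hana Fujita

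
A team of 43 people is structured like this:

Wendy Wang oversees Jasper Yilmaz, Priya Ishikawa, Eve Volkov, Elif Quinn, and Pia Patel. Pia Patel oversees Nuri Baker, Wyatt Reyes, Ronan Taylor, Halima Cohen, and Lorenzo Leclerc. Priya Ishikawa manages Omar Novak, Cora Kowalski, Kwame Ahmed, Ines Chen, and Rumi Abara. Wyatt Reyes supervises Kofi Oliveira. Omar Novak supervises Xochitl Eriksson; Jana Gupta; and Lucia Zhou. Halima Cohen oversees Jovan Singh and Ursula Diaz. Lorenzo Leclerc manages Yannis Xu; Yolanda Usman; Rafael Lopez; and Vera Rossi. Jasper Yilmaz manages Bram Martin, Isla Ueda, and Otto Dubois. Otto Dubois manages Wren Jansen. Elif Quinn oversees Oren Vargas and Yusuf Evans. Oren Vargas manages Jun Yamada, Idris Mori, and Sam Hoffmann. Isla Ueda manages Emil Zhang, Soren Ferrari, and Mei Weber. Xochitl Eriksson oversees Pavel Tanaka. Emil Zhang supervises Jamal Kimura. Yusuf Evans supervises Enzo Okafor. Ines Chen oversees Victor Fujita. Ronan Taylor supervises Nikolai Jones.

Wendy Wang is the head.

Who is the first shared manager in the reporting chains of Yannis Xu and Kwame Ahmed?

Wendy Wang

Yannis Xu's chain of managers is Lorenzo Leclerc, Pia Patel, Wendy Wang. Kwame Ahmed's chain of managers is Priya Ishikawa, Wendy Wang. The first manager that appears in both chains is Wendy Wang.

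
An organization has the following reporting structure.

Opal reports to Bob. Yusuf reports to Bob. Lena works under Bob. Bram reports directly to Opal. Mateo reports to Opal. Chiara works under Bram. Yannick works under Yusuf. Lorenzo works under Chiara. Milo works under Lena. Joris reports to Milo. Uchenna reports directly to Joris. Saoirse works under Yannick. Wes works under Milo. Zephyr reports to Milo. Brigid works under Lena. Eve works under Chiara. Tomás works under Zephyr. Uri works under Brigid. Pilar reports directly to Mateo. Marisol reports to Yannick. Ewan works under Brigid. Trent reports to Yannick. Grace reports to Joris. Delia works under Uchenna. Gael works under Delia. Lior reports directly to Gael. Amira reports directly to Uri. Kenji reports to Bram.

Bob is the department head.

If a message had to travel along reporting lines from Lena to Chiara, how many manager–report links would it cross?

4

Lena is 1 level below Bob, and Chiara is 3 levels below Bob (their lowest common manager). The shortest path runs up from Lena to Bob and back down to Chiara: 1 + 3 = 4 links.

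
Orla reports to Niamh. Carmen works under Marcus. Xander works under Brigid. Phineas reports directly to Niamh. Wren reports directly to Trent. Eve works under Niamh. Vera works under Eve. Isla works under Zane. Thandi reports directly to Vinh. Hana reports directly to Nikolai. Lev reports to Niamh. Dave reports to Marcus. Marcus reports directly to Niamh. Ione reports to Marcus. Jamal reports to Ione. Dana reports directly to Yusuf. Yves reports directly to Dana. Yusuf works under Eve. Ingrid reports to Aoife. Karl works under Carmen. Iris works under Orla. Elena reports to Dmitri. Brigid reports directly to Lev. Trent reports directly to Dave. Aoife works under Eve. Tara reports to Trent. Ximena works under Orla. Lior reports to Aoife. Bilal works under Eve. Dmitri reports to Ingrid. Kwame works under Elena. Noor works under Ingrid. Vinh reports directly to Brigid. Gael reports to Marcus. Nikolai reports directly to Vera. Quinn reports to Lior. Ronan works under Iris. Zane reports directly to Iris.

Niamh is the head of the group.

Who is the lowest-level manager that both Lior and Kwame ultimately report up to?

Lior's chain of managers is Aoife, Eve, Niamh. Kwame's chain of managers is Elena, Dmitri, Ingrid, Aoife, Eve, Niamh. The first manager that appears in both chains is Aoife.

Aoife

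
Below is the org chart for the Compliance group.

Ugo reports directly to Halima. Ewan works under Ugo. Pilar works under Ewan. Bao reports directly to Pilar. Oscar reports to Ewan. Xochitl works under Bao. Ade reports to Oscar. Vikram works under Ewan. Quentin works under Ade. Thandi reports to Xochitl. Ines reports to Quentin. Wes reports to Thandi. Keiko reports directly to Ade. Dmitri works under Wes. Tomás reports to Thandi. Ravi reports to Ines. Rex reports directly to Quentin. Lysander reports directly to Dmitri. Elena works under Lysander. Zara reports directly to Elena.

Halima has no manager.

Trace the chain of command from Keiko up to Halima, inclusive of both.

Keiko reports to Ade. Ade reports to Oscar. Oscar reports to Ewan. Ewan reports to Ugo. Ugo reports to Halima. Halima is at the top.

Keiko -> Ade -> Oscar -> Ewan -> Ugo -> Halima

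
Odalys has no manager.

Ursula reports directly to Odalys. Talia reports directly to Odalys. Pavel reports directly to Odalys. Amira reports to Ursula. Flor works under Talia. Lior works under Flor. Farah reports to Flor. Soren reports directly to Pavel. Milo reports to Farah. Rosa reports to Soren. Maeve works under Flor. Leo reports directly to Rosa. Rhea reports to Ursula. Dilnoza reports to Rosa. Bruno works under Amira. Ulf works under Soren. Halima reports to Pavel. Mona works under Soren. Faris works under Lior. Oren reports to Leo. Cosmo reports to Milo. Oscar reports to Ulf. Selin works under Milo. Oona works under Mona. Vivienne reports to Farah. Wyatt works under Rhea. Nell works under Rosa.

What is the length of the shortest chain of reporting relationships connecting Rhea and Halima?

Rhea is 2 levels below Odalys, and Halima is 2 levels below Odalys (their lowest common manager). The shortest path runs up from Rhea to Odalys and back down to Halima: 2 + 2 = 4 links.

4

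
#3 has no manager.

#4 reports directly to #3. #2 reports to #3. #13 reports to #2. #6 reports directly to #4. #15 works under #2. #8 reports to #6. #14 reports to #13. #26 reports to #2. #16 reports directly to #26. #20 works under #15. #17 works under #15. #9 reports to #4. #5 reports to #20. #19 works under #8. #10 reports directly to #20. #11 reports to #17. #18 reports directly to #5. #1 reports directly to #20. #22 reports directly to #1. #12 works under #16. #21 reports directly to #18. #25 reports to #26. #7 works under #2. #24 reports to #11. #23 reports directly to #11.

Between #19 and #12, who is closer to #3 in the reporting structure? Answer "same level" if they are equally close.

same level

Both #19 and #12 are 4 levels below #3.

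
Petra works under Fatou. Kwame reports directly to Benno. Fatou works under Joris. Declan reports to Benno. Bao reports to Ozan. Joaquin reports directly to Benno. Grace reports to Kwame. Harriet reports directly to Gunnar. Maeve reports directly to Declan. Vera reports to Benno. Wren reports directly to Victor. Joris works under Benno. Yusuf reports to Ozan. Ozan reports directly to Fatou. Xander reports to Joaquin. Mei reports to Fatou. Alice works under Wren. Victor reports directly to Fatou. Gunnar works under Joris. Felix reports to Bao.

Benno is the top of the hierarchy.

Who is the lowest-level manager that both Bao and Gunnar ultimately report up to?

Joris

Bao's chain of managers is Ozan, Fatou, Joris, Benno. Gunnar's chain of managers is Joris, Benno. The first manager that appears in both chains is Joris.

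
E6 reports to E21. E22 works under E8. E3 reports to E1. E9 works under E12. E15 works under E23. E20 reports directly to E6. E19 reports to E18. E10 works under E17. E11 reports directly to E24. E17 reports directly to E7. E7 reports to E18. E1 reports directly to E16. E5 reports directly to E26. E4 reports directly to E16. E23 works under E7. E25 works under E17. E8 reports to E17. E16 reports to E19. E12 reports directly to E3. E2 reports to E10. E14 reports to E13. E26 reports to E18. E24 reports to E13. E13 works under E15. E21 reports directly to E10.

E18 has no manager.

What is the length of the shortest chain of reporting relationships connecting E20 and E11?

10

E20 is 5 levels below E7, and E11 is 5 levels below E7 (their lowest common manager). The shortest path runs up from E20 to E7 and back down to E11: 5 + 5 = 10 links.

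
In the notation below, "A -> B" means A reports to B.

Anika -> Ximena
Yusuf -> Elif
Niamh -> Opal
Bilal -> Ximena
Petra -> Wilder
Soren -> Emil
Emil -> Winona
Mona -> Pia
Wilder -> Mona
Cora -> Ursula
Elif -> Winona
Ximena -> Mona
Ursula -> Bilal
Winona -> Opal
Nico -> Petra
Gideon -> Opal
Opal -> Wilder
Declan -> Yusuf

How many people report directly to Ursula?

Ursula directly manages Cora. That is 1 direct report.

1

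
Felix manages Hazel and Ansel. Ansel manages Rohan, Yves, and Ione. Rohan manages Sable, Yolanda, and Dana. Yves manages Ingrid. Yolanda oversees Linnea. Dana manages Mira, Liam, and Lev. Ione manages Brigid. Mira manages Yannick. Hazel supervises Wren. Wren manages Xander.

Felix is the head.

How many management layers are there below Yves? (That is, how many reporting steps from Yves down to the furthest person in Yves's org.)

1

The longest chain under Yves runs Yves → Ingrid, which is 1 level below Yves.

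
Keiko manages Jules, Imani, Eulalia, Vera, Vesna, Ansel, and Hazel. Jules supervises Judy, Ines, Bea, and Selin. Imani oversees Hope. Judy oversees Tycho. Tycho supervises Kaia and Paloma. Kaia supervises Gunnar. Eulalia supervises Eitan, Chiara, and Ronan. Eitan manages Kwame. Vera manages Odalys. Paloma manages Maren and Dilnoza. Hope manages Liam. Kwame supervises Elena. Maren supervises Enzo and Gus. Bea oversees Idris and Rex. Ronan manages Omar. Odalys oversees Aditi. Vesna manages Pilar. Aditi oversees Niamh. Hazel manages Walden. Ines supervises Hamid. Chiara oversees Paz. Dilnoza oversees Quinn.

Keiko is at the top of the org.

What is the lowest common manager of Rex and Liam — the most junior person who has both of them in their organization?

Rex's chain of managers is Bea, Jules, Keiko. Liam's chain of managers is Hope, Imani, Keiko. The first manager that appears in both chains is Keiko.

Keiko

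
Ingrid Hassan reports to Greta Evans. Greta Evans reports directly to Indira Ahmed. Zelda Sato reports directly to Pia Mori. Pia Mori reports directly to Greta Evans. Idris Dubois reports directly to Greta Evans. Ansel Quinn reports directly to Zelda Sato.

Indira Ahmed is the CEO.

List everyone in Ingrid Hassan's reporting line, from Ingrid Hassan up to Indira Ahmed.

Ingrid Hassan -> Greta Evans -> Indira Ahmed

Ingrid Hassan reports to Greta Evans. Greta Evans reports to Indira Ahmed. Indira Ahmed is at the top.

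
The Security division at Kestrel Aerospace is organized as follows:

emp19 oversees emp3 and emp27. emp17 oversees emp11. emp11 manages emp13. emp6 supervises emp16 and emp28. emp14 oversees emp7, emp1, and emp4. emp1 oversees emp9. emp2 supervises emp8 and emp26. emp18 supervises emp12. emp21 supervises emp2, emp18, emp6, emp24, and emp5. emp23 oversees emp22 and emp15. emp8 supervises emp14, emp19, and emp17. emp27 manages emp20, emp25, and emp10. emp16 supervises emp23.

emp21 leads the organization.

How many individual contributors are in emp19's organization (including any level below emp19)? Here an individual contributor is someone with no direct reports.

4

The people in emp19's organization with no one reporting to them are emp20, emp10, emp25, emp3. That is 4.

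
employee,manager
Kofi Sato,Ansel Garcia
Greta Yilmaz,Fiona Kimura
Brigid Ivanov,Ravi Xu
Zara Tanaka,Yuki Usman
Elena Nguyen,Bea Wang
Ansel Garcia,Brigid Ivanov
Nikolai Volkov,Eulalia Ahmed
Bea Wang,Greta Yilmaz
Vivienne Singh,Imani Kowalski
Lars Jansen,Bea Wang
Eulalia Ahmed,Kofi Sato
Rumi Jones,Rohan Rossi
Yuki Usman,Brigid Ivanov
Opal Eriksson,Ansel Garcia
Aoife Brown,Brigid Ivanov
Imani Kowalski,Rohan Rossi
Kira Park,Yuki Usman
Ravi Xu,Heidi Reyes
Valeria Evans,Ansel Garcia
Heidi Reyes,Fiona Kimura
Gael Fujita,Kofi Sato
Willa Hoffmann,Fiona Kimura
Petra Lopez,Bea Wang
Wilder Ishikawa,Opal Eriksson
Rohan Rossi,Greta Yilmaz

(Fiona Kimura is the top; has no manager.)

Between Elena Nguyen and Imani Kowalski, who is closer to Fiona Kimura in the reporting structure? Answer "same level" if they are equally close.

Both Elena Nguyen and Imani Kowalski are 3 levels below Fiona Kimura.

same level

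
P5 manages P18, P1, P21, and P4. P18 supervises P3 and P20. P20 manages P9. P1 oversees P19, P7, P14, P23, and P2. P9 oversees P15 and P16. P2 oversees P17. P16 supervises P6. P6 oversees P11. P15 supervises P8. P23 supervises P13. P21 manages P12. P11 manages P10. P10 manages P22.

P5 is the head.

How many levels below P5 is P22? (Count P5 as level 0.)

Chain from P22 up to P5: P22 → P10 → P11 → P6 → P16 → P9 → P20 → P18 → P5. That is 8 steps up, so P22 is 8 levels below P5.

8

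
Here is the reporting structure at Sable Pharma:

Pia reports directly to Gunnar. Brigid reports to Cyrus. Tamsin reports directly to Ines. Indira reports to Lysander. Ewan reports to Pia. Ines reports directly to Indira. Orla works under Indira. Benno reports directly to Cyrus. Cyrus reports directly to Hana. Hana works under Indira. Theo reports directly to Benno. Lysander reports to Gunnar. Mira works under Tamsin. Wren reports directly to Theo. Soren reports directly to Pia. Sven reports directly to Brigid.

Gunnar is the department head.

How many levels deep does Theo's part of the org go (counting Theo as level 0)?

The longest chain under Theo runs Theo → Wren, which is 1 level below Theo.

1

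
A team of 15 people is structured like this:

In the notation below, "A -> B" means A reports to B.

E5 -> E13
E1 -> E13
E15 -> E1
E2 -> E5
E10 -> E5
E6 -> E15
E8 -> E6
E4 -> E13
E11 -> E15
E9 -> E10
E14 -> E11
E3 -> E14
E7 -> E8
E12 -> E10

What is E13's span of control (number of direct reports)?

3

E13 directly manages E5, E1, E4. That is 3 direct reports.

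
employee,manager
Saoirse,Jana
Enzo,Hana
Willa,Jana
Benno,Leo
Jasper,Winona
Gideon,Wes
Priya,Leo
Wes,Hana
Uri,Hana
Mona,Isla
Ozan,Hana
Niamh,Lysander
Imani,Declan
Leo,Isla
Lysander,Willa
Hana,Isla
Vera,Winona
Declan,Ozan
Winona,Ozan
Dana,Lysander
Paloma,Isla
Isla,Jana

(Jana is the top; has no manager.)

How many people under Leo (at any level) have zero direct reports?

2

The people in Leo's organization with no one reporting to them are Priya, Benno. That is 2.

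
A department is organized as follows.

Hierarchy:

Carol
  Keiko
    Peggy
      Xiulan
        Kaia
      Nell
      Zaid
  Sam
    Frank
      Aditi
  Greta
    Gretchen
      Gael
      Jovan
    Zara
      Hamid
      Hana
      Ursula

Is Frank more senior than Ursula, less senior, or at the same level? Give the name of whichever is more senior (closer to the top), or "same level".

Frank is 2 levels below Carol; Ursula is 3. Frank is higher.

Frank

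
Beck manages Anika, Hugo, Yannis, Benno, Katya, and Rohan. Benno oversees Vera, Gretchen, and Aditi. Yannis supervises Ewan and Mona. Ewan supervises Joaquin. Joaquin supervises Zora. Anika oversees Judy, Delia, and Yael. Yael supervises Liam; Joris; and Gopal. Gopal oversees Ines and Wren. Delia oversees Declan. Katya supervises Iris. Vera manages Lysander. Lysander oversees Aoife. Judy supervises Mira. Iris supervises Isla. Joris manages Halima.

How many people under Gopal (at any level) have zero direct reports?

2

The people in Gopal's organization with no one reporting to them are Wren, Ines. That is 2.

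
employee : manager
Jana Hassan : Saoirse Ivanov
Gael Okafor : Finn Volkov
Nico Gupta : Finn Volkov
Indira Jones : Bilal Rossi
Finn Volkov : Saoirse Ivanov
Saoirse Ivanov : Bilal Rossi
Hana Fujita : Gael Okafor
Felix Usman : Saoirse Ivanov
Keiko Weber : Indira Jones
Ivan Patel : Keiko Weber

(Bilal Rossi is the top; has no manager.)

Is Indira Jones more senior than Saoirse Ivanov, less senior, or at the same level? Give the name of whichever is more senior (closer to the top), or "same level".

Both Indira Jones and Saoirse Ivanov are 1 level below Bilal Rossi.

same level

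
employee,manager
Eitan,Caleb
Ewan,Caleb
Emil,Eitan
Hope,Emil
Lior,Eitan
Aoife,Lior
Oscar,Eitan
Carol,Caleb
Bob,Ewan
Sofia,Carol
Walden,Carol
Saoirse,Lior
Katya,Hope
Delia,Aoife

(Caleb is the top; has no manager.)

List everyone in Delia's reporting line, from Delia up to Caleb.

Delia -> Aoife -> Lior -> Eitan -> Caleb

Delia reports to Aoife. Aoife reports to Lior. Lior reports to Eitan. Eitan reports to Caleb. Caleb is at the top.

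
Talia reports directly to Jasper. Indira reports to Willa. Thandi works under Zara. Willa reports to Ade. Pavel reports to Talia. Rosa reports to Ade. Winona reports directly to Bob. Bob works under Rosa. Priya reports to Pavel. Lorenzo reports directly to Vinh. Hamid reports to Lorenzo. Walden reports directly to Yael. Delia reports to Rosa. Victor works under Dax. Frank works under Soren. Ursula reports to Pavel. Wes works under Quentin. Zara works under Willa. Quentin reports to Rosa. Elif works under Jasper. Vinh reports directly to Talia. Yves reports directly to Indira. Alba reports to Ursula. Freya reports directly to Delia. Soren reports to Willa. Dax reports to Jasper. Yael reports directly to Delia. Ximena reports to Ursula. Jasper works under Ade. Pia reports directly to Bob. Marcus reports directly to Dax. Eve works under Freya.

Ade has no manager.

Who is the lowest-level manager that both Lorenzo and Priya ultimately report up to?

Talia

Lorenzo's chain of managers is Vinh, Talia, Jasper, Ade. Priya's chain of managers is Pavel, Talia, Jasper, Ade. The first manager that appears in both chains is Talia.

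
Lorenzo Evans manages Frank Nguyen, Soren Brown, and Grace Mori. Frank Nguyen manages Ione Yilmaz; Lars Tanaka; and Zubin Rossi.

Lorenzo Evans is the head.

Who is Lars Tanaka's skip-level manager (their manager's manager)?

Lars Tanaka reports to Frank Nguyen, and Frank Nguyen reports to Lorenzo Evans. So Lars Tanaka's skip-level manager is Lorenzo Evans.

Lorenzo Evans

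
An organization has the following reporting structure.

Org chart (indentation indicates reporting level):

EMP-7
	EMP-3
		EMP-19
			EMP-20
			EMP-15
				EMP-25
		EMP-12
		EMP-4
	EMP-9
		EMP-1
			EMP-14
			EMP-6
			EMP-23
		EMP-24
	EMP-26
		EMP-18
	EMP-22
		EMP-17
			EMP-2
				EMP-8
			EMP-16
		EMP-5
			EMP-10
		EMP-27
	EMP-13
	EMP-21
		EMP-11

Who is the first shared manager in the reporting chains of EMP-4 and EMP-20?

EMP-3

EMP-4's chain of managers is EMP-3, EMP-7. EMP-20's chain of managers is EMP-19, EMP-3, EMP-7. The first manager that appears in both chains is EMP-3.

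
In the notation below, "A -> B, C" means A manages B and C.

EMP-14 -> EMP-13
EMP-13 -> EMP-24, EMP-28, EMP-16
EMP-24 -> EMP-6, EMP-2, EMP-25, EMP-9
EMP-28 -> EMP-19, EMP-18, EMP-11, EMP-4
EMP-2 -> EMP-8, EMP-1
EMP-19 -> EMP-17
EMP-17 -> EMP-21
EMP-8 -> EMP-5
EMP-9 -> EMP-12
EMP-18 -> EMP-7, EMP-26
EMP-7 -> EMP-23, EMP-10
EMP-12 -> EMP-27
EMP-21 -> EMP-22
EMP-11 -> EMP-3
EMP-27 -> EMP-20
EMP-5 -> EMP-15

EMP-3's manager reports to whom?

EMP-3 reports to EMP-11, and EMP-11 reports to EMP-28. So EMP-3's skip-level manager is EMP-28.

EMP-28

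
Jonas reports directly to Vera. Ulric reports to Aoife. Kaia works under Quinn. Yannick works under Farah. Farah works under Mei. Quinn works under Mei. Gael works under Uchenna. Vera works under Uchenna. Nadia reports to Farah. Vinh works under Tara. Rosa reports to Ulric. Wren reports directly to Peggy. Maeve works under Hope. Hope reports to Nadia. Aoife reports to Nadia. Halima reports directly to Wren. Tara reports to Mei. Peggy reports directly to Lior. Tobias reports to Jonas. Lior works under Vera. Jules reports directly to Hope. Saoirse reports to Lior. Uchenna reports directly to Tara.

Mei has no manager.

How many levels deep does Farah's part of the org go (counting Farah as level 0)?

4

The longest chain under Farah runs Farah → Nadia → Aoife → Ulric → Rosa, which is 4 levels below Farah.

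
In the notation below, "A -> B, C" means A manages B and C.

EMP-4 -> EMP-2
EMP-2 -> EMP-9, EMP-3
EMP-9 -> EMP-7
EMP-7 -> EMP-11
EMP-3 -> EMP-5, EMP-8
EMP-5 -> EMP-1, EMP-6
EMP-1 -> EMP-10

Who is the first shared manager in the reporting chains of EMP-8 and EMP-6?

EMP-3

EMP-8's chain of managers is EMP-3, EMP-2, EMP-4. EMP-6's chain of managers is EMP-5, EMP-3, EMP-2, EMP-4. The first manager that appears in both chains is EMP-3.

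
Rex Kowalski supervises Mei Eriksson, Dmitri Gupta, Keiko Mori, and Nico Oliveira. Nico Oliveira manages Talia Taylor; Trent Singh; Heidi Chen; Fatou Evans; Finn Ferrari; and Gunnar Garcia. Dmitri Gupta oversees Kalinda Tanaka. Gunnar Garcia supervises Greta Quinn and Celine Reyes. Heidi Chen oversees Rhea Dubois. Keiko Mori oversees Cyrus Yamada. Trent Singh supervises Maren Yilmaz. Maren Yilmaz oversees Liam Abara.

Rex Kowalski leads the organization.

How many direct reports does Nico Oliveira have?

Nico Oliveira directly manages Gunnar Garcia, Heidi Chen, Finn Ferrari, Talia Taylor, Trent Singh, Fatou Evans. That is 6 direct reports.

6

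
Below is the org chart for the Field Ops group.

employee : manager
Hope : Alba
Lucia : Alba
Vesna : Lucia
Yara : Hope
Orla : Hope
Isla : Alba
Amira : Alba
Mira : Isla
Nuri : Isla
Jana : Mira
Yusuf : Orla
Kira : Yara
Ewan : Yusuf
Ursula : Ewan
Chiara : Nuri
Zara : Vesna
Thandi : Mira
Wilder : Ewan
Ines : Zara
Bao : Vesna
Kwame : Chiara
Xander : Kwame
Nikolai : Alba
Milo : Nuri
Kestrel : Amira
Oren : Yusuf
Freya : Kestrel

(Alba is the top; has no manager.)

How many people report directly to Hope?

2

Hope directly manages Yara, Orla. That is 2 direct reports.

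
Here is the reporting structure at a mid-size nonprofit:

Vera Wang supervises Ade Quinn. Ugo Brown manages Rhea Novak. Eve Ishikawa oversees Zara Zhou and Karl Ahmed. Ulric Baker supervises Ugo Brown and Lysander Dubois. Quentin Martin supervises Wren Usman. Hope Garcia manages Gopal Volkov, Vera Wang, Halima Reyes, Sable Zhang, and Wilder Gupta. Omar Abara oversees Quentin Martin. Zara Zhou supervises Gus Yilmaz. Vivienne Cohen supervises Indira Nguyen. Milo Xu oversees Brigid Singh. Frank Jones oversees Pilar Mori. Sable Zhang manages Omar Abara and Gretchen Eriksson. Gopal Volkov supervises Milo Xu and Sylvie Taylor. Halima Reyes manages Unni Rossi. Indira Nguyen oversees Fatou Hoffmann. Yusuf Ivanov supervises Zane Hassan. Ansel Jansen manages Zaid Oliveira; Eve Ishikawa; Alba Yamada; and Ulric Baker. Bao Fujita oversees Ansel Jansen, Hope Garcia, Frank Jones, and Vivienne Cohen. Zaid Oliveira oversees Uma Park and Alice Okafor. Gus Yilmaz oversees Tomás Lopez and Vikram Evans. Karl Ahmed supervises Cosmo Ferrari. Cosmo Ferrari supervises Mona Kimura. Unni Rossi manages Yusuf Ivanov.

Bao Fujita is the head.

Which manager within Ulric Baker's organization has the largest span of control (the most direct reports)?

Direct-report counts within Ulric Baker's organization: Ulric Baker has 2; Ugo Brown has 1. The largest is 2, held by Ulric Baker.

Ulric Baker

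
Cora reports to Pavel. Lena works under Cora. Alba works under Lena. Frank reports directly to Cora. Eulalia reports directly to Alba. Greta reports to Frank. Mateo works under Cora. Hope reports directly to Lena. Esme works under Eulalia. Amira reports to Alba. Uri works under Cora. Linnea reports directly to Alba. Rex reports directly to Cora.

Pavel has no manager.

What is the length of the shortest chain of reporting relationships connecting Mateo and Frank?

2

Mateo is 1 level below Cora, and Frank is 1 level below Cora (their lowest common manager). The shortest path runs up from Mateo to Cora and back down to Frank: 1 + 1 = 2 links.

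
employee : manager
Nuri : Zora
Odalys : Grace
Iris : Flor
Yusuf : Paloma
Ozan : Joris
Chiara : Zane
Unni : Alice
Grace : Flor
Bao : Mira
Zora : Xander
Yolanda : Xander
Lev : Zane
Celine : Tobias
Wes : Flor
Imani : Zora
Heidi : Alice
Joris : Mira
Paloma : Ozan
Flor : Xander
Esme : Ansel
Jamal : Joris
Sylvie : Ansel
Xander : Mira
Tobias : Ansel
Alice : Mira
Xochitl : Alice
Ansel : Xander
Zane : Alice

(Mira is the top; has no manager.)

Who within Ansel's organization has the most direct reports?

Ansel

Direct-report counts within Ansel's organization: Ansel has 3; Tobias has 1. The largest is 3, held by Ansel.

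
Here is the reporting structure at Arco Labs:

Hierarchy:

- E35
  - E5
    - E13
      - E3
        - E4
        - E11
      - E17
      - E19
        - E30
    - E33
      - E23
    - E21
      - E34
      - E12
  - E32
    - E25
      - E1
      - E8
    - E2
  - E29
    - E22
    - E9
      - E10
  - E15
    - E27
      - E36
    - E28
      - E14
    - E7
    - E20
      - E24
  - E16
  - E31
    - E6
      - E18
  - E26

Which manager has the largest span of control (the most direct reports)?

Direct-report counts: E35 has 7; E31 has 1; E6 has 1; E15 has 4; E20 has 1; E28 has 1; E27 has 1; E29 has 2; E9 has 1; E32 has 2; E25 has 2; E5 has 3; E21 has 2; E33 has 1; E13 has 3; E19 has 1; E3 has 2. The largest is 7, held by E35.

E35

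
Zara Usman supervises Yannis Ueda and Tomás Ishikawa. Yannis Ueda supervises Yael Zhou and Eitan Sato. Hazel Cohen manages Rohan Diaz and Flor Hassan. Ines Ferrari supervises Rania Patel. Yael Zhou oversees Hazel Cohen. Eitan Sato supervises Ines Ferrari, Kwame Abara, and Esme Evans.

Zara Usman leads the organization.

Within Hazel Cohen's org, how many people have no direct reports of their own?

The people in Hazel Cohen's organization with no one reporting to them are Flor Hassan, Rohan Diaz. That is 2.

2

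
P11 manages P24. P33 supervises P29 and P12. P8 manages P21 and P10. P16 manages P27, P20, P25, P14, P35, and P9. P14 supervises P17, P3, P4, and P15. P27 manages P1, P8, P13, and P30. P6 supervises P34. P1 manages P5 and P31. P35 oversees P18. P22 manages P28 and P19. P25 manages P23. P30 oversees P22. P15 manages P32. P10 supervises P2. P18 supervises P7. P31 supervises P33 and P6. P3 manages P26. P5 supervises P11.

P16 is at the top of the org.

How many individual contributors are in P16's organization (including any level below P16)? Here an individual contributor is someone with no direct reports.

17

The people in P16's organization with no one reporting to them are P9, P7, P32, P17, P26, P4, P23, P20, P13, P24, P34, P29, P12, P19, P28, P2, P21. That is 17.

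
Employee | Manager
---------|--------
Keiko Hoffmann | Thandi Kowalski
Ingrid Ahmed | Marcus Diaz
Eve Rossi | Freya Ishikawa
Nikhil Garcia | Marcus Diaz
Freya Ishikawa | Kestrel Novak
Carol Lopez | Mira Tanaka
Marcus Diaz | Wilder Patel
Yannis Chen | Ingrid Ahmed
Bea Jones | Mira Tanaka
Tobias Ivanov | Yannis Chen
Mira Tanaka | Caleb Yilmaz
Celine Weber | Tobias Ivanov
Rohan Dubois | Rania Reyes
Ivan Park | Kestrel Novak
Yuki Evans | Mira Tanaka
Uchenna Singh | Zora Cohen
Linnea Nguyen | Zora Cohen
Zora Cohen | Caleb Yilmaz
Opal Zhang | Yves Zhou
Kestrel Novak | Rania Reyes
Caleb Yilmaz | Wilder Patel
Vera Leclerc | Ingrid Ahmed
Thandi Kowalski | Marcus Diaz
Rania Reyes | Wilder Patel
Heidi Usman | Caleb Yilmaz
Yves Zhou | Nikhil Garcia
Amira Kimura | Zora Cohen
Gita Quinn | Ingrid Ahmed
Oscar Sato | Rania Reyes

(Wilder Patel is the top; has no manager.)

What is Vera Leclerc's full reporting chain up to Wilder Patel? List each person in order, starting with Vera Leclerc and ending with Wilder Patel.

Vera Leclerc reports to Ingrid Ahmed. Ingrid Ahmed reports to Marcus Diaz. Marcus Diaz reports to Wilder Patel. Wilder Patel is at the top.

Vera Leclerc -> Ingrid Ahmed -> Marcus Diaz -> Wilder Patel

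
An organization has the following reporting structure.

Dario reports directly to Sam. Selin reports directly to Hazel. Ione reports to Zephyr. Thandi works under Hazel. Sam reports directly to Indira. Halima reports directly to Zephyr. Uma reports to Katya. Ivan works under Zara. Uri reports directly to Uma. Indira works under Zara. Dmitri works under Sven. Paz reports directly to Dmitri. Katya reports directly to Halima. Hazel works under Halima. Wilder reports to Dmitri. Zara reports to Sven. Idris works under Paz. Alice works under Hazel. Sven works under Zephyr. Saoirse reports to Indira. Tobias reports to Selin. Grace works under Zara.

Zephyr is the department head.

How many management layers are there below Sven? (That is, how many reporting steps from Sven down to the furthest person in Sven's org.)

4

The longest chain under Sven runs Sven → Zara → Indira → Sam → Dario, which is 4 levels below Sven.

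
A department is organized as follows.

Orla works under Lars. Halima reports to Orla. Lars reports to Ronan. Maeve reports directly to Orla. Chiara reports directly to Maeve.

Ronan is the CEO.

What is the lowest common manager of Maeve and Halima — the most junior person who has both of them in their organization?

Maeve's chain of managers is Orla, Lars, Ronan. Halima's chain of managers is Orla, Lars, Ronan. The first manager that appears in both chains is Orla.

Orla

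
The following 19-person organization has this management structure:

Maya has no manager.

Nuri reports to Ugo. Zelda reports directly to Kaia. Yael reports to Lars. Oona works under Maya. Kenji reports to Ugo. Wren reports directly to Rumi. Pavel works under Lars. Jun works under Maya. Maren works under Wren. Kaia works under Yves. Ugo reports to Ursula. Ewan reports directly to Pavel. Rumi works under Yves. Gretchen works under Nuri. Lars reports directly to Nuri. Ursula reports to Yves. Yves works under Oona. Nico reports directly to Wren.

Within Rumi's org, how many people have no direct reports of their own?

2

The people in Rumi's organization with no one reporting to them are Nico, Maren. That is 2.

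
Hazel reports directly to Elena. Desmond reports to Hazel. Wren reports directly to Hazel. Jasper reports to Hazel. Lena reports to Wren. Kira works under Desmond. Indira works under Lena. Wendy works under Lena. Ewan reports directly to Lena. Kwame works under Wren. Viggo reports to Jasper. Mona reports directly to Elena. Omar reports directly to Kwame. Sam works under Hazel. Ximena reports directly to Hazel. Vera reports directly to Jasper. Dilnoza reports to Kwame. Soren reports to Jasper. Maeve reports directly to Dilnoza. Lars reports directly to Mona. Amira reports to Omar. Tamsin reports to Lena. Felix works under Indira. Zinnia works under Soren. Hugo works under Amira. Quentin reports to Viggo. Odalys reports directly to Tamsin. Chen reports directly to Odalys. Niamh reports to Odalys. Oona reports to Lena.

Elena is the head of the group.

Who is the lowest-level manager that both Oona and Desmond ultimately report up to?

Hazel

Oona's chain of managers is Lena, Wren, Hazel, Elena. Desmond's chain of managers is Hazel, Elena. The first manager that appears in both chains is Hazel.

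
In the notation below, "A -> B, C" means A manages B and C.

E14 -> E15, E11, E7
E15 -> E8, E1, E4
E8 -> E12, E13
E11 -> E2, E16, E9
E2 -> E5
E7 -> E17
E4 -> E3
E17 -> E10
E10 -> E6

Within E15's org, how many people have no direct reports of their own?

The people in E15's organization with no one reporting to them are E3, E1, E13, E12. That is 4.

4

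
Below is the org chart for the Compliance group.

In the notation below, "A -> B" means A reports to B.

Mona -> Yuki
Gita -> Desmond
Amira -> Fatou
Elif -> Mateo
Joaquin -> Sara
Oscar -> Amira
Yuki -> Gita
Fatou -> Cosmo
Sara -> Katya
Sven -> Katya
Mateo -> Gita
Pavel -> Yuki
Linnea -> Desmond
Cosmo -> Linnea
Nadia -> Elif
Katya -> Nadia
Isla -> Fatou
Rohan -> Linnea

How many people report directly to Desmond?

Desmond directly manages Gita, Linnea. That is 2 direct reports.

2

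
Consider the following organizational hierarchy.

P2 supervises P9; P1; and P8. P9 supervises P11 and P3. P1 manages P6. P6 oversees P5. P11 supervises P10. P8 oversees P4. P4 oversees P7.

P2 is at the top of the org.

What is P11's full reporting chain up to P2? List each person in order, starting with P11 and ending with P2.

P11 -> P9 -> P2

P11 reports to P9. P9 reports to P2. P2 is at the top.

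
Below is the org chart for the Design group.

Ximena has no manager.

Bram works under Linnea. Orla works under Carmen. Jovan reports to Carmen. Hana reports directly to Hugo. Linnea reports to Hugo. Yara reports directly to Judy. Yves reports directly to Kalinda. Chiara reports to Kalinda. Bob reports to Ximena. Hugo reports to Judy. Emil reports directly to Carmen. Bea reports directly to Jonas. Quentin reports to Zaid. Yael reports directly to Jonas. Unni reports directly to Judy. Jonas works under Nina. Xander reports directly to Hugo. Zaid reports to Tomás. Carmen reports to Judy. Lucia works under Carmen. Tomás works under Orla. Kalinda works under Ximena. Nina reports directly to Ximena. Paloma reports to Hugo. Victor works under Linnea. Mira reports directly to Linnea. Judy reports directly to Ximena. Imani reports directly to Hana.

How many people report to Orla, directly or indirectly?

3

Orla directly manages Tomás. Under Tomás: Zaid, Quentin (2). That's 3 in total.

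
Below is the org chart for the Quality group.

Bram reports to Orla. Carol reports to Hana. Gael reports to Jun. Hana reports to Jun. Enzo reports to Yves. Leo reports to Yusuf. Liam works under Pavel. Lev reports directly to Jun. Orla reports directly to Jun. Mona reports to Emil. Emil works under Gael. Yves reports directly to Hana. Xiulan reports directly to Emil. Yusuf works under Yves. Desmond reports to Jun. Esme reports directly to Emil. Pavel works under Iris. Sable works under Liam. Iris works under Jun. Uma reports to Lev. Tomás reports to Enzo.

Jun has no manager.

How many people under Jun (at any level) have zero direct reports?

10

The people in Jun's organization with no one reporting to them are Mona, Xiulan, Esme, Carol, Leo, Tomás, Uma, Desmond, Sable, Bram. That is 10.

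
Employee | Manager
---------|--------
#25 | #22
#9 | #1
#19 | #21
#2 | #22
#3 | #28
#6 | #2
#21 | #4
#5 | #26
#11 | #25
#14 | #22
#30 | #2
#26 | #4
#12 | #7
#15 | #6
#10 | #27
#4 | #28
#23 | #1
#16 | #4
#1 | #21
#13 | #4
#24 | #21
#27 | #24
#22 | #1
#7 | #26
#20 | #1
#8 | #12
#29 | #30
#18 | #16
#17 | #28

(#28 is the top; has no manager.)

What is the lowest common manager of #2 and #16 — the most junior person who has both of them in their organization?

#2's chain of managers is #22, #1, #21, #4, #28. #16's chain of managers is #4, #28. The first manager that appears in both chains is #4.

#4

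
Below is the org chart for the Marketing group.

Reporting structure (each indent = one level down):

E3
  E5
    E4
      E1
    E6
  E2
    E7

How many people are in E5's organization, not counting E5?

3

E5 directly manages E4, E6. Under E4: E1 (1). E6 has no reports. So E5's organization is 2 direct reports plus everyone under them: 2 + 1 = 3.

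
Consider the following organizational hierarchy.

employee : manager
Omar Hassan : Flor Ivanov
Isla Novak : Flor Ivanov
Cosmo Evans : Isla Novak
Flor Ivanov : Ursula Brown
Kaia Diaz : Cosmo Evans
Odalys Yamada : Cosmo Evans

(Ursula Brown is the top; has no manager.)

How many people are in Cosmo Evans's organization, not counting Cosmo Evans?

Cosmo Evans directly manages Kaia Diaz, Odalys Yamada. Kaia Diaz has no reports. Odalys Yamada has no reports. So Cosmo Evans's organization is 2 direct reports plus everyone under them: 1 + 1 = 2.

2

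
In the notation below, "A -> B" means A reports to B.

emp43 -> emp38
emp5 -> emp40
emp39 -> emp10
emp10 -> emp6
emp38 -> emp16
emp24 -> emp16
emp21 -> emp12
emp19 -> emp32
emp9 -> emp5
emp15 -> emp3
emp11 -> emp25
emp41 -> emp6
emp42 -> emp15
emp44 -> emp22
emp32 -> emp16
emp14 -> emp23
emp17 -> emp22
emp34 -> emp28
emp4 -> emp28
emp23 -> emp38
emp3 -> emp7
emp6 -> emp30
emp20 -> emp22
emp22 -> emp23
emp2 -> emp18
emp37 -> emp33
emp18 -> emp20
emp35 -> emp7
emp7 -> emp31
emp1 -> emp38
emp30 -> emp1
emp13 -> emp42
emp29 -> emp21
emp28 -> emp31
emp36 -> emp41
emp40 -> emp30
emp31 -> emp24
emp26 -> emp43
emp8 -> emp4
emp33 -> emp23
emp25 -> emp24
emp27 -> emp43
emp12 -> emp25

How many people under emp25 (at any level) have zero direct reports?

The people in emp25's organization with no one reporting to them are emp29, emp11. That is 2.

2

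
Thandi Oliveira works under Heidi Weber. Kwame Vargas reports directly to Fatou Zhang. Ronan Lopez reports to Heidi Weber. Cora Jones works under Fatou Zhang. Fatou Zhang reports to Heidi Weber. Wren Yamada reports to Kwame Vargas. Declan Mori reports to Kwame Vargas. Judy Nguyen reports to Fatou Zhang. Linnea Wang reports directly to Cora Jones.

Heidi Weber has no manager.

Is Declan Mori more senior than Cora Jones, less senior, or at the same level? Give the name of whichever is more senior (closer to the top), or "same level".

Cora Jones

Declan Mori is 3 levels below Heidi Weber; Cora Jones is 2. Cora Jones is higher.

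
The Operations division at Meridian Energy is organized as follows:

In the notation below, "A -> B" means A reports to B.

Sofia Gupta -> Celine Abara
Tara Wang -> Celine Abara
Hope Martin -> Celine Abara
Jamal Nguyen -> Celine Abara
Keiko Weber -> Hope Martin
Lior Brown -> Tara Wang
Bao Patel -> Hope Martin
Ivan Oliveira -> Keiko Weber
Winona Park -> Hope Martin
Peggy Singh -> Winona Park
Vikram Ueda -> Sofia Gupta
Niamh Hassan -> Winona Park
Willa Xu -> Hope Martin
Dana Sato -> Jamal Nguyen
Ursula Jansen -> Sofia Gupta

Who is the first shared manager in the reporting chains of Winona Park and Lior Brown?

Winona Park's chain of managers is Hope Martin, Celine Abara. Lior Brown's chain of managers is Tara Wang, Celine Abara. The first manager that appears in both chains is Celine Abara.

Celine Abara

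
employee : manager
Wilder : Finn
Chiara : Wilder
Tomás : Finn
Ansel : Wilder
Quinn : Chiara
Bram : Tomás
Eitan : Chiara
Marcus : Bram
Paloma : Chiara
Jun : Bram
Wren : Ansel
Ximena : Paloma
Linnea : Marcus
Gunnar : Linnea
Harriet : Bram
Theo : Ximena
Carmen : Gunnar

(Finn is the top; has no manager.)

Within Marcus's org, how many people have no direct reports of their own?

The only person in Marcus's organization with no one reporting to them is Carmen. That is 1.

1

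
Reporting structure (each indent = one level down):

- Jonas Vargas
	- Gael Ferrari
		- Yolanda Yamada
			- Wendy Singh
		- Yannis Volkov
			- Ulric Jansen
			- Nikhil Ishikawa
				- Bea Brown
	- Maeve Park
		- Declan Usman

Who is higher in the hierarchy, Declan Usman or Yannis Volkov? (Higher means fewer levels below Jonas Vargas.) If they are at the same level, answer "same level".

Both Declan Usman and Yannis Volkov are 2 levels below Jonas Vargas.

same level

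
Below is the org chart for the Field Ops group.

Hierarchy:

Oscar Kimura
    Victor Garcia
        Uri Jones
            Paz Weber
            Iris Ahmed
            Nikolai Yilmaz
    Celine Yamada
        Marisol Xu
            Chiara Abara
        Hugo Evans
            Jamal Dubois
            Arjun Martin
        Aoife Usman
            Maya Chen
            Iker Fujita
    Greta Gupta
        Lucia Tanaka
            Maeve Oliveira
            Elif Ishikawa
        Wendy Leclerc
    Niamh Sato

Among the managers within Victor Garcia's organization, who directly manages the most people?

Uri Jones

Direct-report counts within Victor Garcia's organization: Victor Garcia has 1; Uri Jones has 3. The largest is 3, held by Uri Jones.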